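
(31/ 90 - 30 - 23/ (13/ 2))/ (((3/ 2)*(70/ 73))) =-2835101/ 122850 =-23.08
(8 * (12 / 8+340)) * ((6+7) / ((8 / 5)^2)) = 221975 / 16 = 13873.44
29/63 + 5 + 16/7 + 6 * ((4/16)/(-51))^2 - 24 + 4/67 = -158037665/9758952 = -16.19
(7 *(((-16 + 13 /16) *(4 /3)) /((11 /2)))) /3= -189 /22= -8.59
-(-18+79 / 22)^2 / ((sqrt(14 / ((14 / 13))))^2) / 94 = -0.17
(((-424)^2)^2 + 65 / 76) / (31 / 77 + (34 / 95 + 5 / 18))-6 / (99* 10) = 1404313923535282307 / 45113970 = 31128138878.83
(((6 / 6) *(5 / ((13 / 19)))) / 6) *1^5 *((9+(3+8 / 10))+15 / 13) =17233 / 1014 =17.00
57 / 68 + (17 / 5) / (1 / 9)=10689 / 340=31.44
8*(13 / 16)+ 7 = 27 / 2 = 13.50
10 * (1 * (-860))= -8600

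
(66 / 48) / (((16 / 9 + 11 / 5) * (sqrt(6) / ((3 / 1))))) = 495 * sqrt(6) / 2864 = 0.42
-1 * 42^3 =-74088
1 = 1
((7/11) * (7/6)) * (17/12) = 833/792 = 1.05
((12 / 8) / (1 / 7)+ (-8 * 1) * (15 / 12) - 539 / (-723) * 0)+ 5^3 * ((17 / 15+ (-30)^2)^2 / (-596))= -913543763 / 5364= -170310.17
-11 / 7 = -1.57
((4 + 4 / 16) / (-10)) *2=-17 / 20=-0.85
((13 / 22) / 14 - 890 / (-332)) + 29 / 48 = 1020647 / 306768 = 3.33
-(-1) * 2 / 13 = 2 / 13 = 0.15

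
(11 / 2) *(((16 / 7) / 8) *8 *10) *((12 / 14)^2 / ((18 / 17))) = 29920 / 343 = 87.23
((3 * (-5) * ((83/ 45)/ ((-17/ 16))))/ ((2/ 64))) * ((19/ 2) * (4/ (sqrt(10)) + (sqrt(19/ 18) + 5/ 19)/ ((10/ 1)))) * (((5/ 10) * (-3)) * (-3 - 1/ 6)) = 50464/ 51 + 479408 * sqrt(38)/ 765 + 3835264 * sqrt(10)/ 255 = 52414.04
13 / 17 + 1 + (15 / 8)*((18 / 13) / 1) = 4.36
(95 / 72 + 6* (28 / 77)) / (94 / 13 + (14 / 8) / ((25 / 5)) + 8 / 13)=180245 / 421938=0.43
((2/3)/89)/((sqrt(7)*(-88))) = -sqrt(7)/82236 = -0.00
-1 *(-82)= 82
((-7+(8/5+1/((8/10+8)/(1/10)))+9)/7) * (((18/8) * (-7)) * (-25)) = 71505/352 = 203.14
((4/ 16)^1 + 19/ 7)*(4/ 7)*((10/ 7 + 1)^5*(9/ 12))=353544393/ 3294172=107.32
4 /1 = 4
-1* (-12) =12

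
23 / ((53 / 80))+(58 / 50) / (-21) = 964463 / 27825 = 34.66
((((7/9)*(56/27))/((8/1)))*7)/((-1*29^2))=-343/204363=-0.00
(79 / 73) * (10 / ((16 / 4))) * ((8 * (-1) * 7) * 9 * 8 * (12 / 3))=-3185280 / 73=-43633.97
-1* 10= -10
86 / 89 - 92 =-8102 / 89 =-91.03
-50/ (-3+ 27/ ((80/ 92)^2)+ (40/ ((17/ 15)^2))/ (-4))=-5780000/ 2880987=-2.01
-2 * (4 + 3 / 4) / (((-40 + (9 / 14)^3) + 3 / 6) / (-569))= -137.77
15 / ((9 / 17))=85 / 3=28.33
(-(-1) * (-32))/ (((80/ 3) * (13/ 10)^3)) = -1200/ 2197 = -0.55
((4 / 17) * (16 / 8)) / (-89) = -8 / 1513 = -0.01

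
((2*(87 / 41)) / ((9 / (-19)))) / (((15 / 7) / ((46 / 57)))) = -18676 / 5535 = -3.37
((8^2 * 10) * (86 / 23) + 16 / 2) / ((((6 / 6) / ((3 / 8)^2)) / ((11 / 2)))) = 683397 / 368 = 1857.06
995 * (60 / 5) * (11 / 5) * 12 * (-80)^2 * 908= 1831783219200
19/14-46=-625/14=-44.64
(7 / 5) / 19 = 0.07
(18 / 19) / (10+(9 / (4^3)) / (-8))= 9216 / 97109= 0.09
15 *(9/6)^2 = 135/4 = 33.75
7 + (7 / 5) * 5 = 14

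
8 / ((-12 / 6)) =-4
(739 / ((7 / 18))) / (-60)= -2217 / 70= -31.67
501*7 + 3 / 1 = 3510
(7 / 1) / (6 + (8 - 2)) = 7 / 12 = 0.58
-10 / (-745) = 2 / 149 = 0.01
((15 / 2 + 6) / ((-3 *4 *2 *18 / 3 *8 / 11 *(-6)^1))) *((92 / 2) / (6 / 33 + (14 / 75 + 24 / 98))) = 10227525 / 6347776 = 1.61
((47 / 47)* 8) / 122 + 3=187 / 61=3.07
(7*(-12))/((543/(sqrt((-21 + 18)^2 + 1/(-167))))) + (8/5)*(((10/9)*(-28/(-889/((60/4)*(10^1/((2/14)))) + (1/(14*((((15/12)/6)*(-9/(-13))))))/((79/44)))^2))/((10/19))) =-650761552000/2242117201- 28*sqrt(250834)/30227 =-290.71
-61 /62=-0.98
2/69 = 0.03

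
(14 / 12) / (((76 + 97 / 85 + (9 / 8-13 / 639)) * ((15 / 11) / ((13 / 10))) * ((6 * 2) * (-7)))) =-0.00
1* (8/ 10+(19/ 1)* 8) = 764/ 5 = 152.80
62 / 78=0.79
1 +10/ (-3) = -7/ 3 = -2.33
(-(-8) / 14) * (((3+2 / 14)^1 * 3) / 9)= 88 / 147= 0.60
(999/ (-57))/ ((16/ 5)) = -1665/ 304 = -5.48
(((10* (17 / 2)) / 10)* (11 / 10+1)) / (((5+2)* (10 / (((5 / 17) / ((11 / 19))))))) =57 / 440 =0.13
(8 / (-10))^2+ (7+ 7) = 366 / 25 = 14.64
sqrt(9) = 3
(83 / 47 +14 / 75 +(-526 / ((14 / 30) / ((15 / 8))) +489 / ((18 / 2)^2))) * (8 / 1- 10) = 1870229659 / 444150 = 4210.81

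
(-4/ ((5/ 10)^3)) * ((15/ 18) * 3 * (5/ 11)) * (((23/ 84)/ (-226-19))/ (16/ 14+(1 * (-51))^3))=-460/ 1501463733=-0.00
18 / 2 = 9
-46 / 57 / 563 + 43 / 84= 458683 / 898548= 0.51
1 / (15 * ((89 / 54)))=18 / 445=0.04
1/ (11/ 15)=15/ 11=1.36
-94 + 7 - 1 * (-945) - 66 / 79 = 67716 / 79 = 857.16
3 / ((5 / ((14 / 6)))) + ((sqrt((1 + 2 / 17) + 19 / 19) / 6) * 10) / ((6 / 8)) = 7 / 5 + 40 * sqrt(17) / 51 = 4.63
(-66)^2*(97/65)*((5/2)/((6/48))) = 1690128/13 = 130009.85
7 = 7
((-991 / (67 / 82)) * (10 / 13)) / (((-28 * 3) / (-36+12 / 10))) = -386.52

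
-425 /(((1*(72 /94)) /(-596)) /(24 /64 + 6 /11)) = 26786475 /88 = 304391.76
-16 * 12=-192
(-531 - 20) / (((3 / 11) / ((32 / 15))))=-193952 / 45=-4310.04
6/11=0.55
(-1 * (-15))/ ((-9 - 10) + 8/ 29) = -145/ 181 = -0.80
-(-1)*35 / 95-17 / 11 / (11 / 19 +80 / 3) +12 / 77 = 1062274 / 2272039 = 0.47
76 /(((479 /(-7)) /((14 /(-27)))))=7448 /12933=0.58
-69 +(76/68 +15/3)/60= -17569/255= -68.90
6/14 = 3/7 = 0.43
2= 2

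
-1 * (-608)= 608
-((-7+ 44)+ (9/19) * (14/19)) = -13483/361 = -37.35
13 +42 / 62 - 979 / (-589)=9035 / 589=15.34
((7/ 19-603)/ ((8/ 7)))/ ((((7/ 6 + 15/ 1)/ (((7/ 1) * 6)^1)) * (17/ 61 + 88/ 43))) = -2207451225/ 3746819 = -589.15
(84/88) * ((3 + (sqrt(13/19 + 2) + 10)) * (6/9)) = 7 * sqrt(969)/209 + 91/11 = 9.32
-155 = -155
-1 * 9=-9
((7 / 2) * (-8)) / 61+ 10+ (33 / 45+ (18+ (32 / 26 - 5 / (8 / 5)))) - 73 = -4436351 / 95160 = -46.62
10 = 10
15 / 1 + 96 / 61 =1011 / 61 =16.57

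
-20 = -20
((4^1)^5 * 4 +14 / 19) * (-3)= -233514 / 19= -12290.21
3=3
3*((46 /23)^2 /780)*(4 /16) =1 /260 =0.00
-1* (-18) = 18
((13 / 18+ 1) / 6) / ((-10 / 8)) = -31 / 135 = -0.23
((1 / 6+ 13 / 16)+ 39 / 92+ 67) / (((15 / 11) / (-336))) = -5814809 / 345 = -16854.52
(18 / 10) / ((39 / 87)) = 261 / 65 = 4.02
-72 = -72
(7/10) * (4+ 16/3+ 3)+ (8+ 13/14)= 1844/105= 17.56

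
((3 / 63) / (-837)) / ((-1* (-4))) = -1 / 70308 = -0.00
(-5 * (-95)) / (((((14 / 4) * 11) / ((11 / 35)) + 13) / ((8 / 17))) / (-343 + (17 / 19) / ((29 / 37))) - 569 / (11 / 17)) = -1431566400 / 2652785689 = -0.54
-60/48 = -5/4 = -1.25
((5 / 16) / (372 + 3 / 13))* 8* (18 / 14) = 195 / 22582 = 0.01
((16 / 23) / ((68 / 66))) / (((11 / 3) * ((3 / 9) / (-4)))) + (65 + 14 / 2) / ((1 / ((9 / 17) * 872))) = 12995424 / 391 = 33236.38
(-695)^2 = 483025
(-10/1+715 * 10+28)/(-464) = -448/29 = -15.45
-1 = -1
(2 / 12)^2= 1 / 36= 0.03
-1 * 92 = -92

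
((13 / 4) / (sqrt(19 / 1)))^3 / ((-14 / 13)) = -28561 * sqrt(19) / 323456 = -0.38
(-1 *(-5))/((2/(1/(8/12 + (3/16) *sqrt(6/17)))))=32640/8461- 540 *sqrt(102)/8461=3.21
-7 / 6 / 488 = -7 / 2928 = -0.00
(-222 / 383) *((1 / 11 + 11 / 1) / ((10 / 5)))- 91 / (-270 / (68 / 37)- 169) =-132419600 / 45251833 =-2.93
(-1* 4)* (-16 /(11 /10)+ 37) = -988 /11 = -89.82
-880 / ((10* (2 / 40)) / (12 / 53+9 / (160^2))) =-3384447 / 8480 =-399.11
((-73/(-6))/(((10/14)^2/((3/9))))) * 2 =3577/225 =15.90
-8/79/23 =-8/1817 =-0.00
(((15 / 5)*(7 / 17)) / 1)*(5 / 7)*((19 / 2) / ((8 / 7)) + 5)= 3195 / 272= 11.75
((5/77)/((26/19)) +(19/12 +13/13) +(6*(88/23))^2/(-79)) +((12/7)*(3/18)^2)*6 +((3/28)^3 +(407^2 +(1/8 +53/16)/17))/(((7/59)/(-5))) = -326944979094349660955/46833984829632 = -6980934.47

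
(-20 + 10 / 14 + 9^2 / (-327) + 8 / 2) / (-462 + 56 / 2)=5926 / 165571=0.04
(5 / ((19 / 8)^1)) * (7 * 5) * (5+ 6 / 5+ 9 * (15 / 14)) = 22180 / 19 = 1167.37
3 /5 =0.60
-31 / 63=-0.49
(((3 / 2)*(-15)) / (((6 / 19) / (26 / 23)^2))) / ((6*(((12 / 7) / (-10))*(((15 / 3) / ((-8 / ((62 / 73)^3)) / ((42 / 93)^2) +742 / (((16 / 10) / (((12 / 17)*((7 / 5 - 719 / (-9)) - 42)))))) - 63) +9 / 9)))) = -131079869946025 / 91808632448088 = -1.43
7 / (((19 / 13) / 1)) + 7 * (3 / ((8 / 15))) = 6713 / 152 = 44.16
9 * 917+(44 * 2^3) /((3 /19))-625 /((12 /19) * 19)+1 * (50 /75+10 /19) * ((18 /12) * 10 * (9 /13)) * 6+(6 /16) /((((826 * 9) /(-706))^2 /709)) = 95615590382509 /9100197288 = 10506.98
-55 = -55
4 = 4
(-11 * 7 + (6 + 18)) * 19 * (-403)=405821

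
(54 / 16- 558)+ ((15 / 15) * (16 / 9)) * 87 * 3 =-725 / 8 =-90.62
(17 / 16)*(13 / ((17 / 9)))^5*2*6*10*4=657734410710 / 83521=7875078.25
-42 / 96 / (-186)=7 / 2976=0.00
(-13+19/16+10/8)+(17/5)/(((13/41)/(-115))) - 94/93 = -24078001/19344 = -1244.73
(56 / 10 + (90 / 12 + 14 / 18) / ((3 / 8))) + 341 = 49771 / 135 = 368.67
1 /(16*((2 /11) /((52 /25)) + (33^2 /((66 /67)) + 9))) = 143 /2550176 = 0.00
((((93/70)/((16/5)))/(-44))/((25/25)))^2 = 8649/97140736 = 0.00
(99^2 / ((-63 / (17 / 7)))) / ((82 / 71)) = -327.13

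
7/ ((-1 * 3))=-7/ 3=-2.33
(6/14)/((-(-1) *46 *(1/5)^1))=15/322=0.05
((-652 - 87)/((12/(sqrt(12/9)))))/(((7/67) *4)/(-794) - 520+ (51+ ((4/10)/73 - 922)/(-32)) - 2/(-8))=14349362530 *sqrt(3)/153763177779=0.16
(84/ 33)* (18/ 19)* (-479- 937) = -713664/ 209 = -3414.66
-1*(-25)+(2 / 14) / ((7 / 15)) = 1240 / 49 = 25.31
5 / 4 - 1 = 1 / 4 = 0.25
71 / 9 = 7.89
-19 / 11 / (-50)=19 / 550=0.03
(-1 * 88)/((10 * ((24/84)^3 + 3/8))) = -120736/5465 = -22.09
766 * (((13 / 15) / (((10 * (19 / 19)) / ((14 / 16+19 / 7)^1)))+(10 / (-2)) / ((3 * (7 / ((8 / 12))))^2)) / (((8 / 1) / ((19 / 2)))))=3535581389 / 12700800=278.37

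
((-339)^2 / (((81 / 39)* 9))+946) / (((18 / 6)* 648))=191539 / 52488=3.65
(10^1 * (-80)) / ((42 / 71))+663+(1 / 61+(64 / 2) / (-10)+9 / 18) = -8865347 / 12810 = -692.06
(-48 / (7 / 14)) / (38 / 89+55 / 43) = -367392 / 6529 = -56.27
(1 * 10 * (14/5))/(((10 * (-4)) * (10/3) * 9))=-7/300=-0.02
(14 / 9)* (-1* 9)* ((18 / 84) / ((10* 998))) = -3 / 9980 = -0.00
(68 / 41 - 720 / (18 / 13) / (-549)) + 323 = 7329059 / 22509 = 325.61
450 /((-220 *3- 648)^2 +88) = 225 /855476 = 0.00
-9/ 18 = -1/ 2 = -0.50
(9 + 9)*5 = 90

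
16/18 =8/9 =0.89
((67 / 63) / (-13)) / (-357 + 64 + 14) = 67 / 228501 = 0.00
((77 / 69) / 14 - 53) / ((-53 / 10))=36515 / 3657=9.98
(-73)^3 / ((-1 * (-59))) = -389017 / 59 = -6593.51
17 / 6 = 2.83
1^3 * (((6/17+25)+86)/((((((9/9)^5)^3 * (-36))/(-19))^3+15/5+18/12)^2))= 118743803644/136217213811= 0.87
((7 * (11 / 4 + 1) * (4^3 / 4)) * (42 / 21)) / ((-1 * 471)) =-280 / 157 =-1.78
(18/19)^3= 0.85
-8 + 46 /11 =-42 /11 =-3.82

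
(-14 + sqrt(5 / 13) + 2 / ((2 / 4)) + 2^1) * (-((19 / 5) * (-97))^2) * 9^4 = 178283312712 / 25-22285414089 * sqrt(65) / 325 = 6578499424.13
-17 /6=-2.83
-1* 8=-8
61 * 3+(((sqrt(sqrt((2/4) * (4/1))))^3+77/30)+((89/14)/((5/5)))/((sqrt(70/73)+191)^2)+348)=474281/(14 * (sqrt(5110)+13943)^2)+2^(3/4)+16007/30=535.25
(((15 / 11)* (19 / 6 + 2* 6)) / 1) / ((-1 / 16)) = -3640 / 11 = -330.91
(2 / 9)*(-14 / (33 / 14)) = -392 / 297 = -1.32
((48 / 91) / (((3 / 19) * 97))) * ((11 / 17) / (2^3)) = 418 / 150059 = 0.00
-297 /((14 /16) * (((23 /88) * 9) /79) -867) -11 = -171291967 /16072541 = -10.66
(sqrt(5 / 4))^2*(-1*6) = -15 / 2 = -7.50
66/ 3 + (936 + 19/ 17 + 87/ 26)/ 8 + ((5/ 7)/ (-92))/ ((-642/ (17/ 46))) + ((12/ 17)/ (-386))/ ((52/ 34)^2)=367928907838439/ 2636402232828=139.56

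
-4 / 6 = -2 / 3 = -0.67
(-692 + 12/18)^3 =-8921261224/27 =-330417082.37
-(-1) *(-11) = -11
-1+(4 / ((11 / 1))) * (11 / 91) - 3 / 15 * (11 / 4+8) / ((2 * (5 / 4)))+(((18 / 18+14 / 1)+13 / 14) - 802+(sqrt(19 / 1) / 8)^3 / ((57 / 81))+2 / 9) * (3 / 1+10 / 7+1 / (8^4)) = -4088511856699 / 1174118400+3428541 * sqrt(19) / 14680064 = -3481.18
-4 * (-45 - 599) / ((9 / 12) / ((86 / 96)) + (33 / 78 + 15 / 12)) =5759936 / 5613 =1026.18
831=831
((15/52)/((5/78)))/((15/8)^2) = 32/25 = 1.28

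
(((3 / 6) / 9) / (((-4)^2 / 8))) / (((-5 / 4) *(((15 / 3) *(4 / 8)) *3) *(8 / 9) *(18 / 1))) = -0.00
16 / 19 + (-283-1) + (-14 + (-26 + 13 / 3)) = -318.82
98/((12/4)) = 98/3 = 32.67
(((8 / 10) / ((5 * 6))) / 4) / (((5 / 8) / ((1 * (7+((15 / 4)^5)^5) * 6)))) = 252511682940431369916291257743 / 17592186044416000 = 14353627360630.49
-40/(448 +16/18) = -9/101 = -0.09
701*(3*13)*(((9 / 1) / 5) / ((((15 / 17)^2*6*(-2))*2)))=-2633657 / 1000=-2633.66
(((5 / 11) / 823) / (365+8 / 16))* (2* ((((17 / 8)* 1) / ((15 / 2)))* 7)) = 7 / 1167837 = 0.00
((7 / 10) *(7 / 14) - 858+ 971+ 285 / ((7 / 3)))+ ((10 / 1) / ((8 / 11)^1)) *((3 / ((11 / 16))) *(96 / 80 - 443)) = -26272.51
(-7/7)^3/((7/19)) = -19/7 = -2.71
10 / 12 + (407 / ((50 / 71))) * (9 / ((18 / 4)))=173507 / 150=1156.71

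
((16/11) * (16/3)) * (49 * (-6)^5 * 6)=-195084288/11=-17734935.27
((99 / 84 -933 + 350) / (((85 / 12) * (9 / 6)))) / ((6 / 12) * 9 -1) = -65164 / 4165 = -15.65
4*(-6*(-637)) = 15288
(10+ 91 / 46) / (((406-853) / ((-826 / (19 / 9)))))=35931 / 3427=10.48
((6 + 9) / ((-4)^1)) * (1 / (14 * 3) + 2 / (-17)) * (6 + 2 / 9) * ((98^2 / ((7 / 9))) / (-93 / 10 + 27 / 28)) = -64346800 / 19839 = -3243.45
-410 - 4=-414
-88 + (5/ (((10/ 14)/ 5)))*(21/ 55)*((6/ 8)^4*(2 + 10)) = -37.26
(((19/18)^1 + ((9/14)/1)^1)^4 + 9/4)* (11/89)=7327045583/5608054116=1.31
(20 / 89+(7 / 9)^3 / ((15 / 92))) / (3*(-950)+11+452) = -3027184 / 2323064205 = -0.00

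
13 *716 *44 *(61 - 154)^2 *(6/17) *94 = 117518199992.47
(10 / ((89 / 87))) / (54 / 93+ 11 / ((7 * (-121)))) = 17.22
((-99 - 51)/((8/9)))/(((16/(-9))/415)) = 2521125/64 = 39392.58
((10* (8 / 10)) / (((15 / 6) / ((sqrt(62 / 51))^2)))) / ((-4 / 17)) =-248 / 15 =-16.53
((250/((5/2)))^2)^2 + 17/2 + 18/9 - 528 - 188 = 199998589/2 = 99999294.50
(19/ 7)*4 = 76/ 7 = 10.86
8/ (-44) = -2/ 11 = -0.18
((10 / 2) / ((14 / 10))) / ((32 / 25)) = 625 / 224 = 2.79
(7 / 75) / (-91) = -1 / 975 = -0.00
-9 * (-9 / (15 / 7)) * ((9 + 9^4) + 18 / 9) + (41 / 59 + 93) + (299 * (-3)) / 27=659719903 / 2655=248482.07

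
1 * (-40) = -40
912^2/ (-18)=-46208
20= 20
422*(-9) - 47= -3845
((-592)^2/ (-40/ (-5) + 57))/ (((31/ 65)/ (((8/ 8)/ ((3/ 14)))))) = 4906496/ 93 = 52758.02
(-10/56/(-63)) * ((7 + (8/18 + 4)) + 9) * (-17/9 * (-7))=3910/5103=0.77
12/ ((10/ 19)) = 114/ 5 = 22.80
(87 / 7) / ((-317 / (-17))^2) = 25143 / 703423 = 0.04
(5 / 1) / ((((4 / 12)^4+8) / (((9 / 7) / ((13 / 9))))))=32805 / 59059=0.56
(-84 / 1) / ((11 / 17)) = -1428 / 11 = -129.82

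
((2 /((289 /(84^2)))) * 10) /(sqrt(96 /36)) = 299.02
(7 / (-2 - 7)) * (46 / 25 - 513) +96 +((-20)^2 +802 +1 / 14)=5341267 / 3150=1695.64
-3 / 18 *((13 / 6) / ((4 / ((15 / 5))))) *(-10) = 2.71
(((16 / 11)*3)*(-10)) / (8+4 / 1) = -40 / 11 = -3.64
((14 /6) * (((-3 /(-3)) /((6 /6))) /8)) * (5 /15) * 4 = 7 /18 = 0.39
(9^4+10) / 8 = 6571 / 8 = 821.38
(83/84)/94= 83/7896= 0.01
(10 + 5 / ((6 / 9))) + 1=18.50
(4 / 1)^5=1024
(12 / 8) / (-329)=-3 / 658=-0.00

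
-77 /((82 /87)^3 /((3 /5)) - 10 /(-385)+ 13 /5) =-19.15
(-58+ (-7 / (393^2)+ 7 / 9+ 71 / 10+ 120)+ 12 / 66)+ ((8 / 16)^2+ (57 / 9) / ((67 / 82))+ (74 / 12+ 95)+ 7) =141320463107 / 758859420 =186.23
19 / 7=2.71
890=890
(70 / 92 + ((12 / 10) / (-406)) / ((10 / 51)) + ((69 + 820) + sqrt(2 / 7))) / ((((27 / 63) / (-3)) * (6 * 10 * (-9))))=sqrt(14) / 540 + 17309263 / 1500750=11.54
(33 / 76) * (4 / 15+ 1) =0.55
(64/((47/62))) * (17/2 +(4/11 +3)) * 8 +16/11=4143344/517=8014.21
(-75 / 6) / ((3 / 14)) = -58.33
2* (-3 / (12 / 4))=-2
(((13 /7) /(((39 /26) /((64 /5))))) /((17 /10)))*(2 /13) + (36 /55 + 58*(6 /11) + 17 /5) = 728951 /19635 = 37.13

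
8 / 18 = 0.44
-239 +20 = -219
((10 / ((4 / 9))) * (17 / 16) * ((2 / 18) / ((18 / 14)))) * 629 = 374255 / 288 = 1299.50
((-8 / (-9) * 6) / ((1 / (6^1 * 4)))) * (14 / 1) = 1792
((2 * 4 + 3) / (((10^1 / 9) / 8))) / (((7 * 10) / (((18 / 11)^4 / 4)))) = 472392 / 232925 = 2.03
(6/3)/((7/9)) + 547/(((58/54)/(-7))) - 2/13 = -9401473/2639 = -3562.51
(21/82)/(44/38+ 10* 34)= 0.00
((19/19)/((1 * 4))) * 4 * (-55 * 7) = -385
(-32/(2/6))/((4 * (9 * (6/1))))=-4/9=-0.44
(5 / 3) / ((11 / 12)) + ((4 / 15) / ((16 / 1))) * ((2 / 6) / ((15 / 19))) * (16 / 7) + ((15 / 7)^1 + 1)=258686 / 51975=4.98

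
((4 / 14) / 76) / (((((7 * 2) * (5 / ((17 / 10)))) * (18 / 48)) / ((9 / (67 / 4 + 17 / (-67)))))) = 13668 / 102898775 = 0.00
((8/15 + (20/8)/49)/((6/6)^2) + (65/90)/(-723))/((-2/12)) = -1859986/531405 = -3.50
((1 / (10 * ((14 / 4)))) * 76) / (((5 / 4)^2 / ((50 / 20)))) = 608 / 175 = 3.47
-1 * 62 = -62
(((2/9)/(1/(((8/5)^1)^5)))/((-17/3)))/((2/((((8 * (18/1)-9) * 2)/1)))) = -589824/10625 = -55.51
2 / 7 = 0.29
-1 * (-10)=10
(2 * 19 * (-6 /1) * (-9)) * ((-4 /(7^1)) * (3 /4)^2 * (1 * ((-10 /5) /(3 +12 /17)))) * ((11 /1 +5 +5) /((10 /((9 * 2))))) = 470934 /35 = 13455.26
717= 717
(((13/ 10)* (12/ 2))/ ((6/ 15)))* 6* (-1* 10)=-1170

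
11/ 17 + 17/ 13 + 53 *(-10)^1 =-116698/ 221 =-528.05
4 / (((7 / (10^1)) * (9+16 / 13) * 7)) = 520 / 6517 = 0.08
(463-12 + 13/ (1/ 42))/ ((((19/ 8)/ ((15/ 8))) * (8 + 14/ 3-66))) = -8973/ 608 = -14.76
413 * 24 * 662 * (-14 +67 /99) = -2884980112 /33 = -87423639.76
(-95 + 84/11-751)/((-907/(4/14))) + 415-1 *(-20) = 435.26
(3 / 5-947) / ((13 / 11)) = -800.80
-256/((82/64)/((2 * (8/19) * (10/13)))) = -1310720/10127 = -129.43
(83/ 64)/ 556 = 83/ 35584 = 0.00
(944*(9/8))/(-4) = -531/2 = -265.50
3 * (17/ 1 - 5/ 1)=36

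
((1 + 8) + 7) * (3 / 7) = 48 / 7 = 6.86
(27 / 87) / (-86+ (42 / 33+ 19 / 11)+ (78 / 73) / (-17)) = -11169 / 2989349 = -0.00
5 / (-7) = -5 / 7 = -0.71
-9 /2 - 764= -1537 /2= -768.50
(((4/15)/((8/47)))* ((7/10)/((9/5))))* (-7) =-2303/540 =-4.26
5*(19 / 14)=6.79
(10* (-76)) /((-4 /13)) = 2470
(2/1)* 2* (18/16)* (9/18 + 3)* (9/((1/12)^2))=20412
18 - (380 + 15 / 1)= -377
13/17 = 0.76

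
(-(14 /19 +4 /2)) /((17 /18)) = -936 /323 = -2.90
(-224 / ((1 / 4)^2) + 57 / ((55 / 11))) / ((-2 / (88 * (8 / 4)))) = 1571944 / 5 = 314388.80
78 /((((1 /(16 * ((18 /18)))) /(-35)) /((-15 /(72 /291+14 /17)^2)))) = 445405123800 /779689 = 571259.98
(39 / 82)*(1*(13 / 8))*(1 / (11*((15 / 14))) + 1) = 30251 / 36080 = 0.84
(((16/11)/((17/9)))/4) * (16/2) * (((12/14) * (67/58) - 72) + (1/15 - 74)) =-42369792/189805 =-223.23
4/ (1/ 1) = 4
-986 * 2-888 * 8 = -9076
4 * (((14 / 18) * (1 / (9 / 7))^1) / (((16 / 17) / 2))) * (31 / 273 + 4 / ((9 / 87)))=419951 / 2106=199.41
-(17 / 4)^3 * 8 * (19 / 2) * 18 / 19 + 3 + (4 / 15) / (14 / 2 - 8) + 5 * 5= -659927 / 120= -5499.39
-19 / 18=-1.06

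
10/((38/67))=335/19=17.63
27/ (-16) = -27/ 16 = -1.69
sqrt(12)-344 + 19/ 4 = -1357/ 4 + 2 * sqrt(3) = -335.79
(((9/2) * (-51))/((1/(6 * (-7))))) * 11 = 106029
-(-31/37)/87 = 31/3219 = 0.01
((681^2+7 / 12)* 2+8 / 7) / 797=38956021 / 33474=1163.77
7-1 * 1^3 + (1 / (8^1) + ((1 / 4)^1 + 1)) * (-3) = 15 / 8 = 1.88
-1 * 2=-2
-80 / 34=-40 / 17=-2.35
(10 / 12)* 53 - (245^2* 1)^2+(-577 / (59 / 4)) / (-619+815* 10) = -9605505870500413 / 2665974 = -3603000580.84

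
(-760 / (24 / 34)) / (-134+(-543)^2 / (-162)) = 1140 / 2069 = 0.55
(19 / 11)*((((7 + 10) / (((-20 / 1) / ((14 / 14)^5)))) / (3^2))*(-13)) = 4199 / 1980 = 2.12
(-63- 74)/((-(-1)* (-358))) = 137/358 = 0.38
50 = 50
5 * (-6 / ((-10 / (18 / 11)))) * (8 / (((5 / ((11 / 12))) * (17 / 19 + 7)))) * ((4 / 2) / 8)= 57 / 250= 0.23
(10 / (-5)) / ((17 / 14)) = -28 / 17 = -1.65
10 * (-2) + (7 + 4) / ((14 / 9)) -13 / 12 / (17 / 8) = -9595 / 714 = -13.44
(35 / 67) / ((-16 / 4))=-35 / 268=-0.13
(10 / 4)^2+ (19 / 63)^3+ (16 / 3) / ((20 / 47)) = 94071503 / 5000940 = 18.81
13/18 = 0.72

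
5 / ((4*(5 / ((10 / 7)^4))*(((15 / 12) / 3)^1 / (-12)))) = -72000 / 2401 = -29.99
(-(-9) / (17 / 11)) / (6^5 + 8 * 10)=99 / 133552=0.00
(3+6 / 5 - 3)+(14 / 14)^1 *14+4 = 96 / 5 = 19.20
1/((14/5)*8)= 0.04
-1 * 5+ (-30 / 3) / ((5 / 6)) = -17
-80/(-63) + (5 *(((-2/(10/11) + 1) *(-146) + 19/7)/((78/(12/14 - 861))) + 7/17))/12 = -48942553/59976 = -816.04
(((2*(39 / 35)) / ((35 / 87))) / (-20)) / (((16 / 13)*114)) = -14703 / 7448000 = -0.00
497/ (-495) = -497/ 495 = -1.00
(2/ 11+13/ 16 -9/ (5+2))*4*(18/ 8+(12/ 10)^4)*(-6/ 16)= 11641293/ 6160000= 1.89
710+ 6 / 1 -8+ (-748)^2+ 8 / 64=4481697 / 8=560212.12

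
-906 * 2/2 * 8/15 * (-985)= 475952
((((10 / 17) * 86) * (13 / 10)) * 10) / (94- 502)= -2795 / 1734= -1.61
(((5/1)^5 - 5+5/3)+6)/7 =9383/21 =446.81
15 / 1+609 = 624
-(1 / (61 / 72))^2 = -5184 / 3721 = -1.39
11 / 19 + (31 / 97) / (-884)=942639 / 1629212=0.58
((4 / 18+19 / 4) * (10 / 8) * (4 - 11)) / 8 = -6265 / 1152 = -5.44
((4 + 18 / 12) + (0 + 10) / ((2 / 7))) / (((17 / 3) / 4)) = 486 / 17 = 28.59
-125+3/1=-122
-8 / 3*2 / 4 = -1.33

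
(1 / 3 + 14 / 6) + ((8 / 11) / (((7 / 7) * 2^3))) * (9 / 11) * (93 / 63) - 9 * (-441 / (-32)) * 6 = -30142807 / 40656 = -741.41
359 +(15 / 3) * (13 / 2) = 783 / 2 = 391.50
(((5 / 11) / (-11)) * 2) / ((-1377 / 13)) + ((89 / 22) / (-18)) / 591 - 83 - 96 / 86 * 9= -525305820223 / 5645650428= -93.05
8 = 8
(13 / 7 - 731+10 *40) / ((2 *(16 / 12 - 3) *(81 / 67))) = 8576 / 105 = 81.68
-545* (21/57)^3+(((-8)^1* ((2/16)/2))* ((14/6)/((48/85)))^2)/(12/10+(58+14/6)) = -2397348140495/87517767168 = -27.39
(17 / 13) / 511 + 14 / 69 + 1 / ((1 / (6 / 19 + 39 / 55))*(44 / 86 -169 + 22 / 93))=64252867085182 / 322285517639085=0.20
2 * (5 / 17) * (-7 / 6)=-35 / 51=-0.69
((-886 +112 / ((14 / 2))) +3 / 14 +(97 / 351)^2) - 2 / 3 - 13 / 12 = -3006210551 / 3449628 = -871.46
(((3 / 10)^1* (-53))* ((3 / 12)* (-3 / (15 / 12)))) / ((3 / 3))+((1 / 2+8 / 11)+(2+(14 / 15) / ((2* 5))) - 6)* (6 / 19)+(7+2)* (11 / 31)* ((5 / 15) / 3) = 2931331 / 323950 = 9.05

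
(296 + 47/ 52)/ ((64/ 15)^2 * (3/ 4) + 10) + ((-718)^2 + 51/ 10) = 237788431709/ 461240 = 515541.65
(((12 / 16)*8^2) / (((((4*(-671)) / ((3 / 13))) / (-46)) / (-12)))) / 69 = -288 / 8723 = -0.03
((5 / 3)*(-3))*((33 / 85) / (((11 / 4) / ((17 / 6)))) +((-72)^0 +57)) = -292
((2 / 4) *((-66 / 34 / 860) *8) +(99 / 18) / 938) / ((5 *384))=-21703 / 13165017600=-0.00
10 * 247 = 2470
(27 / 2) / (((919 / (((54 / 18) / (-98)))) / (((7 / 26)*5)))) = -405 / 669032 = -0.00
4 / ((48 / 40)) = 10 / 3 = 3.33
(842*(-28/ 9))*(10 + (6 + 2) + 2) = -471520/ 9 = -52391.11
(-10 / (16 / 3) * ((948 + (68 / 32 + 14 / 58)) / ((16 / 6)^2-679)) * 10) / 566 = 148827375 / 3176174656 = 0.05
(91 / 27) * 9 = 91 / 3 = 30.33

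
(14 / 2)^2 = 49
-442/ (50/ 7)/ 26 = -119/ 50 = -2.38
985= 985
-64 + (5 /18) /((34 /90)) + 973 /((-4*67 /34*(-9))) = -507928 /10251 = -49.55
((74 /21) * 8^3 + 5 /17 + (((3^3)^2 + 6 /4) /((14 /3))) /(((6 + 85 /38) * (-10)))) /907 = 575493019 /289568820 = 1.99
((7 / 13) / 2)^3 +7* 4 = 28.02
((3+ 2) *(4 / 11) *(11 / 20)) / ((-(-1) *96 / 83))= 83 / 96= 0.86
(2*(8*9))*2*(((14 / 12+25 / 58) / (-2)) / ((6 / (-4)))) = 4448 / 29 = 153.38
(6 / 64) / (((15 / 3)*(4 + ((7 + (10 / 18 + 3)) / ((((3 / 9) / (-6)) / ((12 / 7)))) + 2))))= -7 / 119360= -0.00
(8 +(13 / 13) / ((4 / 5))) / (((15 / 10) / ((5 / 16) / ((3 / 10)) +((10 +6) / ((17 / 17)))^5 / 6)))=155190173 / 144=1077709.53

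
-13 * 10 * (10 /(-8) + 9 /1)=-2015 /2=-1007.50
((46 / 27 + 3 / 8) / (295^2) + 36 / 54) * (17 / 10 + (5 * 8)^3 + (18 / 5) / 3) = 42670.13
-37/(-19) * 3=5.84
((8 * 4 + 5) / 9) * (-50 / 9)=-22.84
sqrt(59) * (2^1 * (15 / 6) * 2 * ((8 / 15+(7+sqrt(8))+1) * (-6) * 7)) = -3584 * sqrt(59) -840 * sqrt(118) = -36653.96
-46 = -46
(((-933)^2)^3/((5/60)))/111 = 2638455986090960676/37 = 71309621245701639.89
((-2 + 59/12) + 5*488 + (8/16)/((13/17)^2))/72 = 4955969/146016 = 33.94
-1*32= -32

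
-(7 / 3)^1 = -2.33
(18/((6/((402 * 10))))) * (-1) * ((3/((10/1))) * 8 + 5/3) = -49044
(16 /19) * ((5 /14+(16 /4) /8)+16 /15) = 3232 /1995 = 1.62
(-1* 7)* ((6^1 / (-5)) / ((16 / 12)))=63 / 10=6.30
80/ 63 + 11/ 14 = 37/ 18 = 2.06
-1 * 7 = -7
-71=-71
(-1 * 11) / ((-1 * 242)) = 1 / 22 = 0.05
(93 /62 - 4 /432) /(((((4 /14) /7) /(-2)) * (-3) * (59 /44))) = 86779 /4779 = 18.16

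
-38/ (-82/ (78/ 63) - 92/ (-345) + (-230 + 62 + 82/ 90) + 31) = 22230/ 118201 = 0.19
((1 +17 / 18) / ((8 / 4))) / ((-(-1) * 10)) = 7 / 72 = 0.10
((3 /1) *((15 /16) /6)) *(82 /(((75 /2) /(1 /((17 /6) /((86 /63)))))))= 1763 /3570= 0.49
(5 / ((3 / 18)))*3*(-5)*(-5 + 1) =1800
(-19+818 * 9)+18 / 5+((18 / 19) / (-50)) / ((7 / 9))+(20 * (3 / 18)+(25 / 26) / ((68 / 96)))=16205683082 / 2204475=7351.27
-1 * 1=-1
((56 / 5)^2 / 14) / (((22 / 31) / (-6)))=-20832 / 275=-75.75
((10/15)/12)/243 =1/4374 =0.00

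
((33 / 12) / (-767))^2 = 121 / 9412624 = 0.00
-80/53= -1.51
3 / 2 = 1.50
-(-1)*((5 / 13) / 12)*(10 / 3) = 25 / 234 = 0.11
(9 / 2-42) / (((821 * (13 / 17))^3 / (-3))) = 1105425 / 2431585382434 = 0.00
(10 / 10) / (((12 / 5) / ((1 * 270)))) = 225 / 2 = 112.50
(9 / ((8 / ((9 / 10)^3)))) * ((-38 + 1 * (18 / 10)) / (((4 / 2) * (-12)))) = 395847 / 320000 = 1.24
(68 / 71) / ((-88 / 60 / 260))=-132600 / 781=-169.78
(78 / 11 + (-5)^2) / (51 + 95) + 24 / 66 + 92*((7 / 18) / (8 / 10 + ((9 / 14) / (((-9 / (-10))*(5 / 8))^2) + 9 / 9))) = 19230579 / 1938442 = 9.92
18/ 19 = 0.95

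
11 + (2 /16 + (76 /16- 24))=-65 /8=-8.12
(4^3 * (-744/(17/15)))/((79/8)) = -5713920/1343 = -4254.59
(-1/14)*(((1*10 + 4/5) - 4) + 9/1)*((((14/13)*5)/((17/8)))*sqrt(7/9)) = -632*sqrt(7)/663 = -2.52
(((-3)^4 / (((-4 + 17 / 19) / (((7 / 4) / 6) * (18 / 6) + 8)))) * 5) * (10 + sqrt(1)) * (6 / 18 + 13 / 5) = -4407183 / 118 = -37349.01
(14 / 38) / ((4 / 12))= 21 / 19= 1.11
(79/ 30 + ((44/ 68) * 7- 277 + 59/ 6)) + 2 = -65791/ 255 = -258.00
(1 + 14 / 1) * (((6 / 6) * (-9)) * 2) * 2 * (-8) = 4320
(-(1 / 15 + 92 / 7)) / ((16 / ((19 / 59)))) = -26353 / 99120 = -0.27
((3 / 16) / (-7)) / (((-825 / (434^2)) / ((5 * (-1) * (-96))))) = 161448 / 55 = 2935.42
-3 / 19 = -0.16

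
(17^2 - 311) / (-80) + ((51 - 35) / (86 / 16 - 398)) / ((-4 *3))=104933 / 376920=0.28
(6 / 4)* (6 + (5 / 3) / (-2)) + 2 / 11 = 349 / 44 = 7.93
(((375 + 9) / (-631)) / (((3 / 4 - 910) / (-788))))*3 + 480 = 1097943456 / 2294947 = 478.42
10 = 10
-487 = -487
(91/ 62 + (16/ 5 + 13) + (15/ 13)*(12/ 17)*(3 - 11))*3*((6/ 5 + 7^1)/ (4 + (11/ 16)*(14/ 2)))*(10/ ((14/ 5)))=250597576/ 2253979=111.18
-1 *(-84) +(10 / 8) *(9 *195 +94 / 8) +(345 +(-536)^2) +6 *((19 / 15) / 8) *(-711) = 23140639 / 80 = 289257.99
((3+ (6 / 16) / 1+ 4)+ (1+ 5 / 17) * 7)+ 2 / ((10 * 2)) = 11243 / 680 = 16.53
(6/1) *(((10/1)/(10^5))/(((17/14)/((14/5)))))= 147/106250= 0.00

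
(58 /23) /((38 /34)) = 986 /437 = 2.26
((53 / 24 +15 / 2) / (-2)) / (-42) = 0.12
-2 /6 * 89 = -89 /3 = -29.67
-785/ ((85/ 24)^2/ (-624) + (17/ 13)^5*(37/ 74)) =-8058424458240/ 19421749943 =-414.92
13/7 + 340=2393/7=341.86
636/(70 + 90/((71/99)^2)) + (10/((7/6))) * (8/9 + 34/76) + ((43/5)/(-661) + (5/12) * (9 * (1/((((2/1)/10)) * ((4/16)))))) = 1449994670681/16285355772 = 89.04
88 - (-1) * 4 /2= 90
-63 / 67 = -0.94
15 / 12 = 5 / 4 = 1.25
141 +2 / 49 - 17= 6078 / 49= 124.04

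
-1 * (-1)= 1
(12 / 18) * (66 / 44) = 1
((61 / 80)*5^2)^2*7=651175 / 256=2543.65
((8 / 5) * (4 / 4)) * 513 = 4104 / 5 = 820.80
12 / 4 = 3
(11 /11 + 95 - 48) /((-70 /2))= -48 /35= -1.37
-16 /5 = -3.20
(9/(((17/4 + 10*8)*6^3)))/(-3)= -1/6066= -0.00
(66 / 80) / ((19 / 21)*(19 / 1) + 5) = 693 / 18640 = 0.04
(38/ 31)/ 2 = 19/ 31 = 0.61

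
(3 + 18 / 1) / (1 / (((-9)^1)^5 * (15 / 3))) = -6200145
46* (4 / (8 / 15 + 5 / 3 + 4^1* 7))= 920 / 151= 6.09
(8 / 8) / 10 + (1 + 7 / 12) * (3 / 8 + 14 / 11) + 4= 35423 / 5280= 6.71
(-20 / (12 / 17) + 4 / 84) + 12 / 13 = -2490 / 91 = -27.36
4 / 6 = 2 / 3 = 0.67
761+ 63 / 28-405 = 1433 / 4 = 358.25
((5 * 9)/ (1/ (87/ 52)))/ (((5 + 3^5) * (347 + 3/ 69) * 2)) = 90045/ 205871744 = 0.00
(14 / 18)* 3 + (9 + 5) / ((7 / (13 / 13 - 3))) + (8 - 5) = 4 / 3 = 1.33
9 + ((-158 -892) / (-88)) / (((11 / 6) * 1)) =3753 / 242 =15.51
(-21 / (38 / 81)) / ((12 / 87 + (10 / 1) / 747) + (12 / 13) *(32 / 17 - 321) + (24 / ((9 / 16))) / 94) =54678300183 / 359078821460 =0.15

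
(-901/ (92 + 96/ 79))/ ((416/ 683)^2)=-33204220531/ 1274384384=-26.06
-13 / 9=-1.44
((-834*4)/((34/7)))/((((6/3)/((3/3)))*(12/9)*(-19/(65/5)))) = 113841/646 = 176.22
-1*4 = -4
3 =3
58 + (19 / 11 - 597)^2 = 42883322 / 121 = 354407.62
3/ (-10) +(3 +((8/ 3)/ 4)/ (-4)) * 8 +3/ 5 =689/ 30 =22.97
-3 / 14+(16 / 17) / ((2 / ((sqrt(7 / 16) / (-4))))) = -3 / 14 - sqrt(7) / 34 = -0.29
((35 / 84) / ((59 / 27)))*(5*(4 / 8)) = 0.48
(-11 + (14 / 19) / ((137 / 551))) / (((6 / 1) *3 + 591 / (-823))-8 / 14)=-6342861 / 13188853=-0.48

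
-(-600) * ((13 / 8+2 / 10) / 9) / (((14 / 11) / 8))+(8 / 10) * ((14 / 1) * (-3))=76772 / 105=731.16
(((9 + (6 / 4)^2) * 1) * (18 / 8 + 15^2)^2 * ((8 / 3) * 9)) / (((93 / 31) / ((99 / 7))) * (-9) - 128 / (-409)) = -501854159565 / 57448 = -8735798.63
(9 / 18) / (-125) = -1 / 250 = -0.00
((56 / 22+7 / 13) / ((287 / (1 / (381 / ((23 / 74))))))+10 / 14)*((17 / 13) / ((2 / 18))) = 42152379903 / 5014143134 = 8.41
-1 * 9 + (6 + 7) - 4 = 0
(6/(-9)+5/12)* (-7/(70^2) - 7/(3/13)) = 63703/8400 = 7.58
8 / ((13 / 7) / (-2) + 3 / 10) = -140 / 11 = -12.73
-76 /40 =-19 /10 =-1.90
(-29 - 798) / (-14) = 827 / 14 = 59.07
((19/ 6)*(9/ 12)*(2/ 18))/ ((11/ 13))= 247/ 792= 0.31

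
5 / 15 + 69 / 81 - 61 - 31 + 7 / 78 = -63689 / 702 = -90.73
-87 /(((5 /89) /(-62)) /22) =10561452 /5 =2112290.40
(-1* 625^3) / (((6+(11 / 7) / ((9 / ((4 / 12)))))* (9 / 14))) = -14355468750 / 229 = -62687636.46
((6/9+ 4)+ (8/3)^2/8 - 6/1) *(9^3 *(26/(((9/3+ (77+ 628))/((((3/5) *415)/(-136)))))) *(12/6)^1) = 87399/2006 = 43.57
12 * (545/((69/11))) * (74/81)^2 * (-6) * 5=-1313144800/50301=-26105.74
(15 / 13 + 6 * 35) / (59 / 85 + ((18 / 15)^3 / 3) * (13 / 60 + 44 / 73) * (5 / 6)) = 425818125 / 2192944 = 194.18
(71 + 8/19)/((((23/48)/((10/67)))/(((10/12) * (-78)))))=-1840800/1273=-1446.03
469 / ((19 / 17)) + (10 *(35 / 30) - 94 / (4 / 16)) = 55.30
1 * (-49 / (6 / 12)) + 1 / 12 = -1175 / 12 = -97.92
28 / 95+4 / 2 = 218 / 95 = 2.29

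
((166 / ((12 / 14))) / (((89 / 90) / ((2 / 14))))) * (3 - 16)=-32370 / 89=-363.71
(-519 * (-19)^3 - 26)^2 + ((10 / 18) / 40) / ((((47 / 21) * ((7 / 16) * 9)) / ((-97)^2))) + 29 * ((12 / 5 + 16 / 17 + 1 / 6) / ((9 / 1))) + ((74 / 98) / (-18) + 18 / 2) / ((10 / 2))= 13395428202063978383 / 1057077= 12672140442052.92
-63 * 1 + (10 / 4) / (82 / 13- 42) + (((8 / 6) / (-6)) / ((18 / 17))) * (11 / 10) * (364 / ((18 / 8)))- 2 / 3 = -101.09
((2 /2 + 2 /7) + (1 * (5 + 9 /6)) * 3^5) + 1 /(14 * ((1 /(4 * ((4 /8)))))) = 22133 /14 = 1580.93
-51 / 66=-0.77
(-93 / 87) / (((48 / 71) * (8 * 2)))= -2201 / 22272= -0.10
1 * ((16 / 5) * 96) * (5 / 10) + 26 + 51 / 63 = 18943 / 105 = 180.41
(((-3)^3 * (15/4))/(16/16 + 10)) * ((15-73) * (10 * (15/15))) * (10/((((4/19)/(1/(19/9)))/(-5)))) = -13213125/22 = -600596.59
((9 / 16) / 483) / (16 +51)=3 / 172592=0.00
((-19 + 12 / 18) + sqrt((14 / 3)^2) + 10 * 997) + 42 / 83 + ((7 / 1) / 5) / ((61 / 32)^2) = 46128286897 / 4632645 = 9957.22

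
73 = 73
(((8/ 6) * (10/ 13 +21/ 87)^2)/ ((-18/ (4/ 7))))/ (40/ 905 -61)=23354792/ 32930294397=0.00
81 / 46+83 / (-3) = -3575 / 138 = -25.91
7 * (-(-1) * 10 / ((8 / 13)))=455 / 4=113.75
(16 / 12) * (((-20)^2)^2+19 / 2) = 213346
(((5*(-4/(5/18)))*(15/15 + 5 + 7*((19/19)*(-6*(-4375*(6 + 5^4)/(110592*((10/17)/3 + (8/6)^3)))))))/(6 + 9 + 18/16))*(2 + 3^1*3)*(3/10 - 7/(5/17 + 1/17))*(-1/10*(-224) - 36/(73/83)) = -286852274829483/38923600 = -7369623.44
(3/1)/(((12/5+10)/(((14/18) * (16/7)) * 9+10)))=195/31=6.29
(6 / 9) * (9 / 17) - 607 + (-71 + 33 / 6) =-22853 / 34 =-672.15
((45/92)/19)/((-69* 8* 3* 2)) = -5/643264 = -0.00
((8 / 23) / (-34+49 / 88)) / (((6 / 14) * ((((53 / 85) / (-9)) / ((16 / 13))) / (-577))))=-3867100160 / 15545907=-248.75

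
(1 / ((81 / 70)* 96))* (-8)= -35 / 486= -0.07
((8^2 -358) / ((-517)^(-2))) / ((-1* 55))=7143906 / 5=1428781.20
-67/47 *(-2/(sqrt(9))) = 134/141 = 0.95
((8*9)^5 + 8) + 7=1934917647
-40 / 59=-0.68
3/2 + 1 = 5/2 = 2.50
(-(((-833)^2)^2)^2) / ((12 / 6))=-231824862707130544151041 / 2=-115912431353565272075520.50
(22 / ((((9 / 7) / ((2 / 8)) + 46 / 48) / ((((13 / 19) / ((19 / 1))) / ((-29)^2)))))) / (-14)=-3432 / 311191025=-0.00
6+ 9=15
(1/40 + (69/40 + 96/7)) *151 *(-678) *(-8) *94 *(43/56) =44795135577/49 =914186440.35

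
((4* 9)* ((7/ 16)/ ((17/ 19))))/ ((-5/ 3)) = -3591/ 340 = -10.56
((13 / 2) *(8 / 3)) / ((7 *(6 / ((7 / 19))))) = 26 / 171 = 0.15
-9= -9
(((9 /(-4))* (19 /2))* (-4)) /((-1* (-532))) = 9 /56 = 0.16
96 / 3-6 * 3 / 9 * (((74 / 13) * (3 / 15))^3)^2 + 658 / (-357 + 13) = 333805726363831 / 12972049187500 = 25.73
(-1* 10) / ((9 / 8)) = -8.89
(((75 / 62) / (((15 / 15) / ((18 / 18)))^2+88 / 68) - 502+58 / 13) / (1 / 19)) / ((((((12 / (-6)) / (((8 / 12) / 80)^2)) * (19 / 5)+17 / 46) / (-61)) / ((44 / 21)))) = -469856388628 / 42604629249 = -11.03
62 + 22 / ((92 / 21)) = 3083 / 46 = 67.02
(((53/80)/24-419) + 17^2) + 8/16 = -248587/1920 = -129.47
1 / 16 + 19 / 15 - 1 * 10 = -2081 / 240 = -8.67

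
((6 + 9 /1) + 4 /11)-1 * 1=158 /11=14.36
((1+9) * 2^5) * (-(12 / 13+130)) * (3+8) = -5991040 / 13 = -460849.23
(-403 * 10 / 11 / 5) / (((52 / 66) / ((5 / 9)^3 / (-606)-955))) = 13078723145 / 147258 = 88815.03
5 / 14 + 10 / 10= 19 / 14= 1.36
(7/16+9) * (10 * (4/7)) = 755/14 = 53.93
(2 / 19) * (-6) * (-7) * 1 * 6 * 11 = 5544 / 19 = 291.79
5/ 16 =0.31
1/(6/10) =5/3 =1.67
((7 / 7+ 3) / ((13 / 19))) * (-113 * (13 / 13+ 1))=-17176 / 13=-1321.23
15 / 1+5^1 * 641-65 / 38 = 122295 / 38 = 3218.29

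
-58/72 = -29/36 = -0.81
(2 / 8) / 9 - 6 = -215 / 36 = -5.97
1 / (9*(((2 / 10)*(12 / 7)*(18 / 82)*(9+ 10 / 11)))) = 15785 / 105948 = 0.15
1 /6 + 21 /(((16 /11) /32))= 2773 /6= 462.17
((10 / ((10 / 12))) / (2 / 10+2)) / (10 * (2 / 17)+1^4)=1020 / 407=2.51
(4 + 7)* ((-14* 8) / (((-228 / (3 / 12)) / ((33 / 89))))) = 0.50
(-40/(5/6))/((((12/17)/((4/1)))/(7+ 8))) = -4080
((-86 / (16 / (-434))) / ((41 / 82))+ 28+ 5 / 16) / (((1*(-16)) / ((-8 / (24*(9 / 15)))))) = 375505 / 2304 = 162.98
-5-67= -72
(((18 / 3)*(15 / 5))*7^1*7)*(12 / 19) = 557.05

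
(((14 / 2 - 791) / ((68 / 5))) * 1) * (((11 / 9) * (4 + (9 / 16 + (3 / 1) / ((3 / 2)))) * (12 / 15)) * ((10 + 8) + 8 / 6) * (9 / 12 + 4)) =-33969.33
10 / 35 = 2 / 7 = 0.29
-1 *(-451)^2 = -203401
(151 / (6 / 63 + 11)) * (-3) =-9513 / 233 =-40.83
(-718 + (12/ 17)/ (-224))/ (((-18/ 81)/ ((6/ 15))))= 6151851/ 4760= 1292.41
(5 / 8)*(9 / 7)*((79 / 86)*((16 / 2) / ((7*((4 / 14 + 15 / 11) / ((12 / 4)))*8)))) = 117315 / 611632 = 0.19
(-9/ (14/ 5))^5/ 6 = -61509375/ 1075648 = -57.18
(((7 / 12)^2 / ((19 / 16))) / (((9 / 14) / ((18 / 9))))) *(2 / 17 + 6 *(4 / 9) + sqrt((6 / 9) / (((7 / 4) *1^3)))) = 392 *sqrt(42) / 4617 + 194824 / 78489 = 3.03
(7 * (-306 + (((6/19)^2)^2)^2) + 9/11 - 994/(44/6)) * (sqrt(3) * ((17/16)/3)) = -602559649913527 * sqrt(3)/747276773804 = -1396.62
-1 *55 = -55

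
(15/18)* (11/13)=55/78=0.71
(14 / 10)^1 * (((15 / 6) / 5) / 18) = 7 / 180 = 0.04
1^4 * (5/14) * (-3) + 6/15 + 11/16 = 9/560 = 0.02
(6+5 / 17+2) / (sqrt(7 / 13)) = 141 * sqrt(91) / 119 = 11.30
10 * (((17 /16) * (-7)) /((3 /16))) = -396.67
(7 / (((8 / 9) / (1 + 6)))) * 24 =1323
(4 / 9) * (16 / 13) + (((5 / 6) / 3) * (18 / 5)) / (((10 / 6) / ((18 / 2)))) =3479 / 585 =5.95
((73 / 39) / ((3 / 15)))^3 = 48627125 / 59319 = 819.76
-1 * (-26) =26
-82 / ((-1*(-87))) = -82 / 87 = -0.94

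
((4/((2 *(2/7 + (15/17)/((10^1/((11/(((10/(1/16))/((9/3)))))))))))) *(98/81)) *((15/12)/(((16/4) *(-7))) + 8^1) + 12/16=2966879/46292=64.09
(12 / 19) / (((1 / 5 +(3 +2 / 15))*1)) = 0.19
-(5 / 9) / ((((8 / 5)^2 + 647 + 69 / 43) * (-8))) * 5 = 26875 / 50400144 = 0.00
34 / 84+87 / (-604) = 3307 / 12684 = 0.26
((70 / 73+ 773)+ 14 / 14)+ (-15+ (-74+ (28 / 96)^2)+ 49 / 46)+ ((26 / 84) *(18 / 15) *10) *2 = 4701831737 / 6769728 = 694.54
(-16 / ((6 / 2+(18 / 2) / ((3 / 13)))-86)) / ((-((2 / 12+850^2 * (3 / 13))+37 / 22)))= -156 / 71528293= -0.00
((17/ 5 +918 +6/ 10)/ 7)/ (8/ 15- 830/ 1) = -6915/ 43547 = -0.16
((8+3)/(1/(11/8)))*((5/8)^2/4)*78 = 117975/1024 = 115.21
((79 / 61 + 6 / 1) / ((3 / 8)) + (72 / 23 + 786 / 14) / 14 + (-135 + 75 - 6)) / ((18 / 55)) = -959926165 / 7424676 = -129.29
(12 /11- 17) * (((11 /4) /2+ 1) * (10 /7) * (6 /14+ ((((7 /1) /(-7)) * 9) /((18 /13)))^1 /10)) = 14725 /1232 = 11.95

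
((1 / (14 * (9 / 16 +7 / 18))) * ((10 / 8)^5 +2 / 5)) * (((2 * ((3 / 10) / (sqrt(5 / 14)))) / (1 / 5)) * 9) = 31347 * sqrt(70) / 22400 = 11.71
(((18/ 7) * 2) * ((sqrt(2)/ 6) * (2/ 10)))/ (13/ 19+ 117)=57 * sqrt(2)/ 39130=0.00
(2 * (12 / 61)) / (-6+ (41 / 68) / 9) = -14688 / 221491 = -0.07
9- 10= -1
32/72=4/9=0.44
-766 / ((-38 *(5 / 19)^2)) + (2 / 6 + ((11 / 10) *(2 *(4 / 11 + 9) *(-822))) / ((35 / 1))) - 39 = -121481 / 525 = -231.39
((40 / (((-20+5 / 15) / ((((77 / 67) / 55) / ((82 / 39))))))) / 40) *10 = -819 / 162073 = -0.01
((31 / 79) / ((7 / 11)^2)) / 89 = 3751 / 344519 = 0.01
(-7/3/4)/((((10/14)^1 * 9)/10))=-49/54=-0.91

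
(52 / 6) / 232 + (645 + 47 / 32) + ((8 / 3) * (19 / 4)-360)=832897 / 2784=299.17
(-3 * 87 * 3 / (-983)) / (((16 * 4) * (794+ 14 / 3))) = 2349 / 150737152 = 0.00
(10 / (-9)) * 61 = -610 / 9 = -67.78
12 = 12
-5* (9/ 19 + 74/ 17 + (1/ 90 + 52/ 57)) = -167153/ 5814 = -28.75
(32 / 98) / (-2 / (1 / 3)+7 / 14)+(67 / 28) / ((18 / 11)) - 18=-644099 / 38808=-16.60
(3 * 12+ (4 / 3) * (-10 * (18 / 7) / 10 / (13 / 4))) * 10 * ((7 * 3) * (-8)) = -58707.69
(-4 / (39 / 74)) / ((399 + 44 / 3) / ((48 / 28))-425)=3552 / 85969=0.04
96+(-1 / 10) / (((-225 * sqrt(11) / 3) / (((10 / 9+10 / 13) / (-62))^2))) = 22 * sqrt(11) / 197326935+96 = 96.00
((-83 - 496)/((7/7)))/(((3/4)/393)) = -303396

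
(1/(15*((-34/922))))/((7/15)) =-461/119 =-3.87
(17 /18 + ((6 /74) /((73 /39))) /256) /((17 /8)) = 5878429 /13224096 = 0.44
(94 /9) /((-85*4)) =-47 /1530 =-0.03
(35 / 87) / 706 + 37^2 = 84086753 / 61422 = 1369.00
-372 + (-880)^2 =774028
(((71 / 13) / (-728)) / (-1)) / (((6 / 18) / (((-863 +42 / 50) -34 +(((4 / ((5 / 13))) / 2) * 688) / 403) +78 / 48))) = -1169599401 / 58676800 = -19.93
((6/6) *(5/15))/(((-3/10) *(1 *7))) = -10/63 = -0.16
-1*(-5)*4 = 20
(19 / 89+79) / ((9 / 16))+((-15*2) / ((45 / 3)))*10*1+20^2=139060 / 267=520.82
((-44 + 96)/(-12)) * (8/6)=-52/9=-5.78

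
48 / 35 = 1.37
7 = 7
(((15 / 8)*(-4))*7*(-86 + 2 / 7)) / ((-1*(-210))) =150 / 7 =21.43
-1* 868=-868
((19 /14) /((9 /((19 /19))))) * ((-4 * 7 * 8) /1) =-304 /9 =-33.78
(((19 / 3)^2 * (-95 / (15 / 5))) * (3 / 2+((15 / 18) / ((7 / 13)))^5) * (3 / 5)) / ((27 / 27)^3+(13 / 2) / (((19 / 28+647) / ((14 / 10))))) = -7209863856412925 / 924379083936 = -7799.68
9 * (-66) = -594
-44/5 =-8.80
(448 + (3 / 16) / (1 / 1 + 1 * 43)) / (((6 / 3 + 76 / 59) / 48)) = 55824915 / 8536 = 6539.94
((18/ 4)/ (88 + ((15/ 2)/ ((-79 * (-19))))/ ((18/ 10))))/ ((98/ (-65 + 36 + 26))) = -121581/ 77670194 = -0.00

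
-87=-87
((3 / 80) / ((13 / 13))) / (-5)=-3 / 400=-0.01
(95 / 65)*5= 95 / 13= 7.31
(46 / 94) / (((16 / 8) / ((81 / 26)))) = 1863 / 2444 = 0.76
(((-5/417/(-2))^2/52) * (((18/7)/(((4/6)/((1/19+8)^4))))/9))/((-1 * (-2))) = 4566510675/7332218103392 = 0.00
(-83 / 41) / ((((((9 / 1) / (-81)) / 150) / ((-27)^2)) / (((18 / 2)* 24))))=17643841200 / 41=430337590.24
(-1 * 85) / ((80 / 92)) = -391 / 4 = -97.75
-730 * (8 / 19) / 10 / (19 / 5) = -2920 / 361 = -8.09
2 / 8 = 1 / 4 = 0.25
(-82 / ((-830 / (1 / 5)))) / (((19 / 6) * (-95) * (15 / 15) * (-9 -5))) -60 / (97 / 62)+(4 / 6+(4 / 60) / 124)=-35649793932743 / 946036780500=-37.68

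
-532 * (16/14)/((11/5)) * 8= -24320/11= -2210.91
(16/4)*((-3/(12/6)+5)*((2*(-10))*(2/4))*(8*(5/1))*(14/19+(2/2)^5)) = -184800/19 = -9726.32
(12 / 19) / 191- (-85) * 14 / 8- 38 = 1607695 / 14516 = 110.75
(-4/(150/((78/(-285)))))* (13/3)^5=11.15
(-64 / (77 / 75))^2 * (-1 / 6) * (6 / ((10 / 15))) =-34560000 / 5929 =-5828.98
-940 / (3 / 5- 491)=1175 / 613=1.92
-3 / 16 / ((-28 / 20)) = 15 / 112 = 0.13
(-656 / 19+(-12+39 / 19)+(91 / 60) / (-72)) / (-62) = 3652129 / 5088960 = 0.72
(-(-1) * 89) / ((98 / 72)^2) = 115344 / 2401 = 48.04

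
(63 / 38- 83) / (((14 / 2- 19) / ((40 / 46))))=15455 / 2622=5.89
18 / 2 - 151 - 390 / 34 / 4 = -9851 / 68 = -144.87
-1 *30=-30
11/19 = 0.58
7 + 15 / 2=29 / 2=14.50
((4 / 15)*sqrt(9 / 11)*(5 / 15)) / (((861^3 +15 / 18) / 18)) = 0.00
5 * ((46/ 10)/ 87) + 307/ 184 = 30941/ 16008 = 1.93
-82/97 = -0.85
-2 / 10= -1 / 5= -0.20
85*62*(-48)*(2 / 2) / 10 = -25296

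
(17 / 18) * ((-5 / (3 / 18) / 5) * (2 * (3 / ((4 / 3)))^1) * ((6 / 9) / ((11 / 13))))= -221 / 11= -20.09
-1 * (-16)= 16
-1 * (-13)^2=-169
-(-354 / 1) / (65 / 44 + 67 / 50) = 129800 / 1033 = 125.65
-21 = -21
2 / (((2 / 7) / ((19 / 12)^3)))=48013 / 1728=27.79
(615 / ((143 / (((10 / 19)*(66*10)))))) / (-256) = -46125 / 7904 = -5.84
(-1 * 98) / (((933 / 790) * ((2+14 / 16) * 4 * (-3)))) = 154840 / 64377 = 2.41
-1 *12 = -12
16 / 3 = 5.33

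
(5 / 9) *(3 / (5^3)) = 1 / 75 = 0.01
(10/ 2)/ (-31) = -5/ 31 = -0.16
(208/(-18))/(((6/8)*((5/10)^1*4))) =-7.70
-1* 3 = -3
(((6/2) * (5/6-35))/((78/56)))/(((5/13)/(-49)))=9375.33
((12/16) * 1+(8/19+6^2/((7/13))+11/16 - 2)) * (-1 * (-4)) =141971/532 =266.86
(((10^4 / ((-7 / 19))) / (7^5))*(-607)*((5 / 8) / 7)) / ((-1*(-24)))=36040625 / 9882516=3.65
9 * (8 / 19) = 72 / 19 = 3.79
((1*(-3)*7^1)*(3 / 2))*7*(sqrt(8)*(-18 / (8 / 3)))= 4209.76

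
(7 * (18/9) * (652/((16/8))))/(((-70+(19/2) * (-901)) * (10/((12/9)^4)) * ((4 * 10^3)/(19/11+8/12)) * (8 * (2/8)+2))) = -721112/28833316875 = -0.00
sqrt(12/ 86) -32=-32 + sqrt(258)/ 43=-31.63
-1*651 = -651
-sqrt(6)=-2.45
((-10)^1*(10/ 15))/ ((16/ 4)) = -5/ 3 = -1.67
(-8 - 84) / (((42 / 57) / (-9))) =7866 / 7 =1123.71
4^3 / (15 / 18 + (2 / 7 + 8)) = 2688 / 383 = 7.02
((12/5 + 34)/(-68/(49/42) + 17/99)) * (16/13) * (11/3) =-569184/201365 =-2.83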